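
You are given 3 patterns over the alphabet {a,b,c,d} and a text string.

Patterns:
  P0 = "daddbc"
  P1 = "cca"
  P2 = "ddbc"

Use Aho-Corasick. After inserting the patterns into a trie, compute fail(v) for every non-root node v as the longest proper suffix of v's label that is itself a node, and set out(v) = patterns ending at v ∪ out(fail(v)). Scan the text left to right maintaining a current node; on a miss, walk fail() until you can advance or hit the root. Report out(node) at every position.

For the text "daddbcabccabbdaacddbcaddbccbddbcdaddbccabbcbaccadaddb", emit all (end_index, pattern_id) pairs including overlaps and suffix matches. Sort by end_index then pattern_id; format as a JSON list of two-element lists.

Build:
Trie (insert patterns):
  n0 'ε': c→7 d→1
  n1 'd': a→2 d→10
  n2 'da': d→3
  n3 'dad': d→4
  n4 'dadd': b→5
  n5 'daddb': c→6
  n6 'daddbc': ·  ←P0
  n7 'c': c→8
  n8 'cc': a→9
  n9 'cca': ·  ←P1
  n10 'dd': b→11
  n11 'ddb': c→12
  n12 'ddbc': ·  ←P2

BFS fail/out derivation:
  fail(1) 'd': from fail(0)=0 chase 'd': 0 ⇒ 0;  out=∅∪out(0)=∅
  fail(7) 'c': from fail(0)=0 chase 'c': 0 ⇒ 0;  out=∅∪out(0)=∅
  fail(2) 'da': from fail(1)=0 chase 'a': 0 ⇒ 0;  out=∅∪out(0)=∅
  fail(8) 'cc': from fail(7)=0 chase 'c': 0 ⇒ 7;  out=∅∪out(7)=∅
  fail(10) 'dd': from fail(1)=0 chase 'd': 0 ⇒ 1;  out=∅∪out(1)=∅
  fail(3) 'dad': from fail(2)=0 chase 'd': 0 ⇒ 1;  out=∅∪out(1)=∅
  fail(9) 'cca': from fail(8)=7 chase 'a': 7→0 ⇒ 0;  out={1}∪out(0)={1}
  fail(11) 'ddb': from fail(10)=1 chase 'b': 1→0 ⇒ 0;  out=∅∪out(0)=∅
  fail(4) 'dadd': from fail(3)=1 chase 'd': 1 ⇒ 10;  out=∅∪out(10)=∅
  fail(12) 'ddbc': from fail(11)=0 chase 'c': 0 ⇒ 7;  out={2}∪out(7)={2}
  fail(5) 'daddb': from fail(4)=10 chase 'b': 10 ⇒ 11;  out=∅∪out(11)=∅
  fail(6) 'daddbc': from fail(5)=11 chase 'c': 11 ⇒ 12;  out={0}∪out(12)={0,2}

Text stream:
[0] read 'd'  n0⇒n1
[1] read 'a'  n1⇒n2
[2] read 'd'  n2⇒n3
[3] read 'd'  n3⇒n4
[4] read 'b'  n4⇒n5
[5] read 'c'  n5⇒n6  → match P0@[0:5],P2@[2:5]
[6] read 'a'  n6⇒n0 ·f
[7] read 'b'  n0⇒n0
[8] read 'c'  n0⇒n7
[9] read 'c'  n7⇒n8
[10] read 'a'  n8⇒n9  → match P1@[8:10]
[11] read 'b'  n9⇒n0 ·f
[12] read 'b'  n0⇒n0
[13] read 'd'  n0⇒n1
[14] read 'a'  n1⇒n2
[15] read 'a'  n2⇒n0 ·f
[16] read 'c'  n0⇒n7
[17] read 'd'  n7⇒n1 ·f
[18] read 'd'  n1⇒n10
[19] read 'b'  n10⇒n11
[20] read 'c'  n11⇒n12  → match P2@[17:20]
[21] read 'a'  n12⇒n0 ·f
[22] read 'd'  n0⇒n1
[23] read 'd'  n1⇒n10
[24] read 'b'  n10⇒n11
[25] read 'c'  n11⇒n12  → match P2@[22:25]
[26] read 'c'  n12⇒n8 ·f
[27] read 'b'  n8⇒n0 ·f
[28] read 'd'  n0⇒n1
[29] read 'd'  n1⇒n10
[30] read 'b'  n10⇒n11
[31] read 'c'  n11⇒n12  → match P2@[28:31]
[32] read 'd'  n12⇒n1 ·f
[33] read 'a'  n1⇒n2
[34] read 'd'  n2⇒n3
[35] read 'd'  n3⇒n4
[36] read 'b'  n4⇒n5
[37] read 'c'  n5⇒n6  → match P0@[32:37],P2@[34:37]
[38] read 'c'  n6⇒n8 ·f
[39] read 'a'  n8⇒n9  → match P1@[37:39]
[40] read 'b'  n9⇒n0 ·f
[41] read 'b'  n0⇒n0
[42] read 'c'  n0⇒n7
[43] read 'b'  n7⇒n0 ·f
[44] read 'a'  n0⇒n0
[45] read 'c'  n0⇒n7
[46] read 'c'  n7⇒n8
[47] read 'a'  n8⇒n9  → match P1@[45:47]
[48] read 'd'  n9⇒n1 ·f
[49] read 'a'  n1⇒n2
[50] read 'd'  n2⇒n3
[51] read 'd'  n3⇒n4
[52] read 'b'  n4⇒n5

All matches (sorted): [[5,0],[5,2],[10,1],[20,2],[25,2],[31,2],[37,0],[37,2],[39,1],[47,1]]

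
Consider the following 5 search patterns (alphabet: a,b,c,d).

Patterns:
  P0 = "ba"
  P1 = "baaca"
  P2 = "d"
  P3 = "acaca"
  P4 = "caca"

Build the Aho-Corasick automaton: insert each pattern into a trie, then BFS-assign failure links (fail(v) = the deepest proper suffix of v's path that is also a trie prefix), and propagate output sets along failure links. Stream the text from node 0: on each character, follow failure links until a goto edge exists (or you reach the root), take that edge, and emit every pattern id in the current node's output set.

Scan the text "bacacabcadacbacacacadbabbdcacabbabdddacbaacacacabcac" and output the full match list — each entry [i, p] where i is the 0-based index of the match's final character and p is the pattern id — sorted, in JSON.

Construct AC machine:
Trie nodes:
  n0 'ε': a→7 b→1 c→12 d→6
  n1 'b': a→2
  n2 'ba': a→3  [P0 ends]
  n3 'baa': c→4
  n4 'baac': a→5
  n5 'baaca': ·  [P1 ends]
  n6 'd': ·  [P2 ends]
  n7 'a': c→8
  n8 'ac': a→9
  n9 'aca': c→10
  n10 'acac': a→11
  n11 'acaca': ·  [P3 ends]
  n12 'c': a→13
  n13 'ca': c→14
  n14 'cac': a→15
  n15 'caca': ·  [P4 ends]

Failure links (BFS by depth):
  n1('b'): parent n0 fail=0; on 'b' 0 → fail=0;  out ∅∪∅=∅
  n6('d'): parent n0 fail=0; on 'd' 0 → fail=0;  out {2}∪∅={2}
  n7('a'): parent n0 fail=0; on 'a' 0 → fail=0;  out ∅∪∅=∅
  n12('c'): parent n0 fail=0; on 'c' 0 → fail=0;  out ∅∪∅=∅
  n2('ba'): parent n1 fail=0; on 'a' 0 → fail=7;  out {0}∪∅={0}
  n8('ac'): parent n7 fail=0; on 'c' 0 → fail=12;  out ∅∪∅=∅
  n13('ca'): parent n12 fail=0; on 'a' 0 → fail=7;  out ∅∪∅=∅
  n3('baa'): parent n2 fail=7; on 'a' 7→0 → fail=7;  out ∅∪∅=∅
  n9('aca'): parent n8 fail=12; on 'a' 12 → fail=13;  out ∅∪∅=∅
  n14('cac'): parent n13 fail=7; on 'c' 7 → fail=8;  out ∅∪∅=∅
  n4('baac'): parent n3 fail=7; on 'c' 7 → fail=8;  out ∅∪∅=∅
  n10('acac'): parent n9 fail=13; on 'c' 13 → fail=14;  out ∅∪∅=∅
  n15('caca'): parent n14 fail=8; on 'a' 8 → fail=9;  out {4}∪∅={4}
  n5('baaca'): parent n4 fail=8; on 'a' 8 → fail=9;  out {1}∪∅={1}
  n11('acaca'): parent n10 fail=14; on 'a' 14 → fail=15;  out {3}∪{4}={3,4}

Text stream:
pos 0 'b': at 1
pos 1 'a': at 2  emit P0@[0:1]
pos 2 'c': at 8 ·f
pos 3 'a': at 9
pos 4 'c': at 10
pos 5 'a': at 11  emit P3@[1:5],P4@[2:5]
pos 6 'b': at 1 ·f
pos 7 'c': at 12 ·f
pos 8 'a': at 13
pos 9 'd': at 6 ·f  emit P2@[9:9]
pos 10 'a': at 7 ·f
pos 11 'c': at 8
pos 12 'b': at 1 ·f
pos 13 'a': at 2  emit P0@[12:13]
pos 14 'c': at 8 ·f
pos 15 'a': at 9
pos 16 'c': at 10
pos 17 'a': at 11  emit P3@[13:17],P4@[14:17]
pos 18 'c': at 10 ·f
pos 19 'a': at 11  emit P3@[15:19],P4@[16:19]
pos 20 'd': at 6 ·f  emit P2@[20:20]
pos 21 'b': at 1 ·f
pos 22 'a': at 2  emit P0@[21:22]
pos 23 'b': at 1 ·f
pos 24 'b': at 1 ·f
pos 25 'd': at 6 ·f  emit P2@[25:25]
pos 26 'c': at 12 ·f
pos 27 'a': at 13
pos 28 'c': at 14
pos 29 'a': at 15  emit P4@[26:29]
pos 30 'b': at 1 ·f
pos 31 'b': at 1 ·f
pos 32 'a': at 2  emit P0@[31:32]
pos 33 'b': at 1 ·f
pos 34 'd': at 6 ·f  emit P2@[34:34]
pos 35 'd': at 6 ·f  emit P2@[35:35]
pos 36 'd': at 6 ·f  emit P2@[36:36]
pos 37 'a': at 7 ·f
pos 38 'c': at 8
pos 39 'b': at 1 ·f
pos 40 'a': at 2  emit P0@[39:40]
pos 41 'a': at 3
pos 42 'c': at 4
pos 43 'a': at 5  emit P1@[39:43]
pos 44 'c': at 10 ·f
pos 45 'a': at 11  emit P3@[41:45],P4@[42:45]
pos 46 'c': at 10 ·f
pos 47 'a': at 11  emit P3@[43:47],P4@[44:47]
pos 48 'b': at 1 ·f
pos 49 'c': at 12 ·f
pos 50 'a': at 13
pos 51 'c': at 14

All matches (sorted): [[1,0],[5,3],[5,4],[9,2],[13,0],[17,3],[17,4],[19,3],[19,4],[20,2],[22,0],[25,2],[29,4],[32,0],[34,2],[35,2],[36,2],[40,0],[43,1],[45,3],[45,4],[47,3],[47,4]]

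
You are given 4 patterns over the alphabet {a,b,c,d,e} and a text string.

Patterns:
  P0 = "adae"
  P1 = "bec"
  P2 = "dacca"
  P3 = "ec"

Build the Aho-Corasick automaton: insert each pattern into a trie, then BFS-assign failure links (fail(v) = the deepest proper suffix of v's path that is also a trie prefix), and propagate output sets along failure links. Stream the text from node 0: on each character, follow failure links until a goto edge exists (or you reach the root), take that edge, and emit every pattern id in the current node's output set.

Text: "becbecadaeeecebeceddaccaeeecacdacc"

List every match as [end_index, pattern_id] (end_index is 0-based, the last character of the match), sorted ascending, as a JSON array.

Construct AC machine:
Trie nodes:
  0='ε' goto a→1 b→5 d→8 e→13
  1='a' goto d→2
  2='ad' goto a→3
  3='ada' goto e→4
  4='adae' goto ·  [P0 ends]
  5='b' goto e→6
  6='be' goto c→7
  7='bec' goto ·  [P1 ends]
  8='d' goto a→9
  9='da' goto c→10
  10='dac' goto c→11
  11='dacc' goto a→12
  12='dacca' goto ·  [P2 ends]
  13='e' goto c→14
  14='ec' goto ·  [P3 ends]

Failure links (BFS by depth):
  fail(1) 'a': from fail(0)=0 chase 'a': 0 ⇒ 0;  out=∅∪out(0)=∅
  fail(5) 'b': from fail(0)=0 chase 'b': 0 ⇒ 0;  out=∅∪out(0)=∅
  fail(8) 'd': from fail(0)=0 chase 'd': 0 ⇒ 0;  out=∅∪out(0)=∅
  fail(13) 'e': from fail(0)=0 chase 'e': 0 ⇒ 0;  out=∅∪out(0)=∅
  fail(2) 'ad': from fail(1)=0 chase 'd': 0 ⇒ 8;  out=∅∪out(8)=∅
  fail(6) 'be': from fail(5)=0 chase 'e': 0 ⇒ 13;  out=∅∪out(13)=∅
  fail(9) 'da': from fail(8)=0 chase 'a': 0 ⇒ 1;  out=∅∪out(1)=∅
  fail(14) 'ec': from fail(13)=0 chase 'c': 0 ⇒ 0;  out={3}∪out(0)={3}
  fail(3) 'ada': from fail(2)=8 chase 'a': 8 ⇒ 9;  out=∅∪out(9)=∅
  fail(7) 'bec': from fail(6)=13 chase 'c': 13 ⇒ 14;  out={1}∪out(14)={1,3}
  fail(10) 'dac': from fail(9)=1 chase 'c': 1→0 ⇒ 0;  out=∅∪out(0)=∅
  fail(4) 'adae': from fail(3)=9 chase 'e': 9→1→0 ⇒ 13;  out={0}∪out(13)={0}
  fail(11) 'dacc': from fail(10)=0 chase 'c': 0 ⇒ 0;  out=∅∪out(0)=∅
  fail(12) 'dacca': from fail(11)=0 chase 'a': 0 ⇒ 1;  out={2}∪out(1)={2}

Run:
i=0 'b': node 0→5
i=1 'e': node 5→6
i=2 'c': node 6→7  → match P1@[0:2],P3@[1:2]
i=3 'b': node 7→5 (via fail)
i=4 'e': node 5→6
i=5 'c': node 6→7  → match P1@[3:5],P3@[4:5]
i=6 'a': node 7→1 (via fail)
i=7 'd': node 1→2
i=8 'a': node 2→3
i=9 'e': node 3→4  → match P0@[6:9]
i=10 'e': node 4→13 (via fail)
i=11 'e': node 13→13 (via fail)
i=12 'c': node 13→14  → match P3@[11:12]
i=13 'e': node 14→13 (via fail)
i=14 'b': node 13→5 (via fail)
i=15 'e': node 5→6
i=16 'c': node 6→7  → match P1@[14:16],P3@[15:16]
i=17 'e': node 7→13 (via fail)
i=18 'd': node 13→8 (via fail)
i=19 'd': node 8→8 (via fail)
i=20 'a': node 8→9
i=21 'c': node 9→10
i=22 'c': node 10→11
i=23 'a': node 11→12  → match P2@[19:23]
i=24 'e': node 12→13 (via fail)
i=25 'e': node 13→13 (via fail)
i=26 'e': node 13→13 (via fail)
i=27 'c': node 13→14  → match P3@[26:27]
i=28 'a': node 14→1 (via fail)
i=29 'c': node 1→0 (via fail)
i=30 'd': node 0→8
i=31 'a': node 8→9
i=32 'c': node 9→10
i=33 'c': node 10→11

Matches: [[2,1],[2,3],[5,1],[5,3],[9,0],[12,3],[16,1],[16,3],[23,2],[27,3]]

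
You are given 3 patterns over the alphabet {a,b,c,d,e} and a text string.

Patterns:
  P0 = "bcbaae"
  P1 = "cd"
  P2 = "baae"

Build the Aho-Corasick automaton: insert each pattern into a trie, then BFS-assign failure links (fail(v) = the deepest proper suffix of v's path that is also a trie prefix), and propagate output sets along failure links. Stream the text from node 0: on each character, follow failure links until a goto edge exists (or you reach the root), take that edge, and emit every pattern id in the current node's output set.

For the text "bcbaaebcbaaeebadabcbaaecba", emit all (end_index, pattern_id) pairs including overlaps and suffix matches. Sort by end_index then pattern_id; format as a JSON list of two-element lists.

Construct AC machine:
Trie nodes:
  0='ε' goto b→1 c→7
  1='b' goto a→9 c→2
  2='bc' goto b→3
  3='bcb' goto a→4
  4='bcba' goto a→5
  5='bcbaa' goto e→6
  6='bcbaae' goto ·  ←P0
  7='c' goto d→8
  8='cd' goto ·  ←P1
  9='ba' goto a→10
  10='baa' goto e→11
  11='baae' goto ·  ←P2

Failure links (BFS by depth):
  fail(1) 'b': from fail(0)=0 chase 'b': 0 ⇒ 0;  out=∅∪out(0)=∅
  fail(7) 'c': from fail(0)=0 chase 'c': 0 ⇒ 0;  out=∅∪out(0)=∅
  fail(2) 'bc': from fail(1)=0 chase 'c': 0 ⇒ 7;  out=∅∪out(7)=∅
  fail(8) 'cd': from fail(7)=0 chase 'd': 0 ⇒ 0;  out={1}∪out(0)={1}
  fail(9) 'ba': from fail(1)=0 chase 'a': 0 ⇒ 0;  out=∅∪out(0)=∅
  fail(3) 'bcb': from fail(2)=7 chase 'b': 7→0 ⇒ 1;  out=∅∪out(1)=∅
  fail(10) 'baa': from fail(9)=0 chase 'a': 0 ⇒ 0;  out=∅∪out(0)=∅
  fail(4) 'bcba': from fail(3)=1 chase 'a': 1 ⇒ 9;  out=∅∪out(9)=∅
  fail(11) 'baae': from fail(10)=0 chase 'e': 0 ⇒ 0;  out={2}∪out(0)={2}
  fail(5) 'bcbaa': from fail(4)=9 chase 'a': 9 ⇒ 10;  out=∅∪out(10)=∅
  fail(6) 'bcbaae': from fail(5)=10 chase 'e': 10 ⇒ 11;  out={0}∪out(11)={0,2}

Scan:
[0] read 'b'  n0⇒n1
[1] read 'c'  n1⇒n2
[2] read 'b'  n2⇒n3
[3] read 'a'  n3⇒n4
[4] read 'a'  n4⇒n5
[5] read 'e'  n5⇒n6  → match P0@[0:5],P2@[2:5]
[6] read 'b'  n6⇒n1 ·f
[7] read 'c'  n1⇒n2
[8] read 'b'  n2⇒n3
[9] read 'a'  n3⇒n4
[10] read 'a'  n4⇒n5
[11] read 'e'  n5⇒n6  → match P0@[6:11],P2@[8:11]
[12] read 'e'  n6⇒n0 ·f
[13] read 'b'  n0⇒n1
[14] read 'a'  n1⇒n9
[15] read 'd'  n9⇒n0 ·f
[16] read 'a'  n0⇒n0
[17] read 'b'  n0⇒n1
[18] read 'c'  n1⇒n2
[19] read 'b'  n2⇒n3
[20] read 'a'  n3⇒n4
[21] read 'a'  n4⇒n5
[22] read 'e'  n5⇒n6  → match P0@[17:22],P2@[19:22]
[23] read 'c'  n6⇒n7 ·f
[24] read 'b'  n7⇒n1 ·f
[25] read 'a'  n1⇒n9

Matches: [[5,0],[5,2],[11,0],[11,2],[22,0],[22,2]]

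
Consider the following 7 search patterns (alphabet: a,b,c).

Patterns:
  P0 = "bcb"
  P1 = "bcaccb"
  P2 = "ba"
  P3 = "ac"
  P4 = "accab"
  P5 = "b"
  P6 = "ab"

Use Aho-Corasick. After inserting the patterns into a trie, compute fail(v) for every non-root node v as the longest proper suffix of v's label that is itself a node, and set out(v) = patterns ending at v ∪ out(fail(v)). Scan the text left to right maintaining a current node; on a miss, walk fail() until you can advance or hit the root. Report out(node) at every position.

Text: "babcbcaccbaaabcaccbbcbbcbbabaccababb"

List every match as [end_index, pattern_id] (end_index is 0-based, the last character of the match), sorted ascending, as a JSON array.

Build:
Trie (insert patterns):
  n0 'ε': a→9 b→1
  n1 'b': a→8 c→2  [P5 ends]
  n2 'bc': a→4 b→3
  n3 'bcb': ·  [P0 ends]
  n4 'bca': c→5
  n5 'bcac': c→6
  n6 'bcacc': b→7
  n7 'bcaccb': ·  [P1 ends]
  n8 'ba': ·  [P2 ends]
  n9 'a': b→14 c→10
  n10 'ac': c→11  [P3 ends]
  n11 'acc': a→12
  n12 'acca': b→13
  n13 'accab': ·  [P4 ends]
  n14 'ab': ·  [P6 ends]

BFS fail/out derivation:
  n1('b'): parent n0 fail=0; on 'b' 0 → fail=0;  out {5}∪∅={5}
  n9('a'): parent n0 fail=0; on 'a' 0 → fail=0;  out ∅∪∅=∅
  n2('bc'): parent n1 fail=0; on 'c' 0 → fail=0;  out ∅∪∅=∅
  n8('ba'): parent n1 fail=0; on 'a' 0 → fail=9;  out {2}∪∅={2}
  n10('ac'): parent n9 fail=0; on 'c' 0 → fail=0;  out {3}∪∅={3}
  n14('ab'): parent n9 fail=0; on 'b' 0 → fail=1;  out {6}∪{5}={5,6}
  n3('bcb'): parent n2 fail=0; on 'b' 0 → fail=1;  out {0}∪{5}={0,5}
  n4('bca'): parent n2 fail=0; on 'a' 0 → fail=9;  out ∅∪∅=∅
  n11('acc'): parent n10 fail=0; on 'c' 0 → fail=0;  out ∅∪∅=∅
  n5('bcac'): parent n4 fail=9; on 'c' 9 → fail=10;  out ∅∪{3}={3}
  n12('acca'): parent n11 fail=0; on 'a' 0 → fail=9;  out ∅∪∅=∅
  n6('bcacc'): parent n5 fail=10; on 'c' 10 → fail=11;  out ∅∪∅=∅
  n13('accab'): parent n12 fail=9; on 'b' 9 → fail=14;  out {4}∪{5,6}={4,5,6}
  n7('bcaccb'): parent n6 fail=11; on 'b' 11→0 → fail=1;  out {1}∪{5}={1,5}

Scan:
[0] read 'b'  n0⇒n1  ** P5@[0:0]
[1] read 'a'  n1⇒n8  ** P2@[0:1]
[2] read 'b'  n8⇒n14 (fail-walked)  ** P5@[2:2],P6@[1:2]
[3] read 'c'  n14⇒n2 (fail-walked)
[4] read 'b'  n2⇒n3  ** P0@[2:4],P5@[4:4]
[5] read 'c'  n3⇒n2 (fail-walked)
[6] read 'a'  n2⇒n4
[7] read 'c'  n4⇒n5  ** P3@[6:7]
[8] read 'c'  n5⇒n6
[9] read 'b'  n6⇒n7  ** P1@[4:9],P5@[9:9]
[10] read 'a'  n7⇒n8 (fail-walked)  ** P2@[9:10]
[11] read 'a'  n8⇒n9 (fail-walked)
[12] read 'a'  n9⇒n9 (fail-walked)
[13] read 'b'  n9⇒n14  ** P5@[13:13],P6@[12:13]
[14] read 'c'  n14⇒n2 (fail-walked)
[15] read 'a'  n2⇒n4
[16] read 'c'  n4⇒n5  ** P3@[15:16]
[17] read 'c'  n5⇒n6
[18] read 'b'  n6⇒n7  ** P1@[13:18],P5@[18:18]
[19] read 'b'  n7⇒n1 (fail-walked)  ** P5@[19:19]
[20] read 'c'  n1⇒n2
[21] read 'b'  n2⇒n3  ** P0@[19:21],P5@[21:21]
[22] read 'b'  n3⇒n1 (fail-walked)  ** P5@[22:22]
[23] read 'c'  n1⇒n2
[24] read 'b'  n2⇒n3  ** P0@[22:24],P5@[24:24]
[25] read 'b'  n3⇒n1 (fail-walked)  ** P5@[25:25]
[26] read 'a'  n1⇒n8  ** P2@[25:26]
[27] read 'b'  n8⇒n14 (fail-walked)  ** P5@[27:27],P6@[26:27]
[28] read 'a'  n14⇒n8 (fail-walked)  ** P2@[27:28]
[29] read 'c'  n8⇒n10 (fail-walked)  ** P3@[28:29]
[30] read 'c'  n10⇒n11
[31] read 'a'  n11⇒n12
[32] read 'b'  n12⇒n13  ** P4@[28:32],P5@[32:32],P6@[31:32]
[33] read 'a'  n13⇒n8 (fail-walked)  ** P2@[32:33]
[34] read 'b'  n8⇒n14 (fail-walked)  ** P5@[34:34],P6@[33:34]
[35] read 'b'  n14⇒n1 (fail-walked)  ** P5@[35:35]

Matches: [[0,5],[1,2],[2,5],[2,6],[4,0],[4,5],[7,3],[9,1],[9,5],[10,2],[13,5],[13,6],[16,3],[18,1],[18,5],[19,5],[21,0],[21,5],[22,5],[24,0],[24,5],[25,5],[26,2],[27,5],[27,6],[28,2],[29,3],[32,4],[32,5],[32,6],[33,2],[34,5],[34,6],[35,5]]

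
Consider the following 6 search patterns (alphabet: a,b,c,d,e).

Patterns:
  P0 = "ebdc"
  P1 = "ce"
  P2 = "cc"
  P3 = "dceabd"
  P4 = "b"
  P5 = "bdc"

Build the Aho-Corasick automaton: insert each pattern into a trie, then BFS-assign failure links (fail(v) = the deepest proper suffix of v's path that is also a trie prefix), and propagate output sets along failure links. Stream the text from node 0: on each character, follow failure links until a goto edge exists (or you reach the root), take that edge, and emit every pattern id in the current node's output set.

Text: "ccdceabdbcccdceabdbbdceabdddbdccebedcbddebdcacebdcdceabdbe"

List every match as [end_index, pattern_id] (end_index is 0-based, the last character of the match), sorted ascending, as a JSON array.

Build:
Trie nodes:
  0='ε' goto b→14 c→5 d→8 e→1
  1='e' goto b→2
  2='eb' goto d→3
  3='ebd' goto c→4
  4='ebdc' goto ·  ←P0
  5='c' goto c→7 e→6
  6='ce' goto ·  ←P1
  7='cc' goto ·  ←P2
  8='d' goto c→9
  9='dc' goto e→10
  10='dce' goto a→11
  11='dcea' goto b→12
  12='dceab' goto d→13
  13='dceabd' goto ·  ←P3
  14='b' goto d→15  ←P4
  15='bd' goto c→16
  16='bdc' goto ·  ←P5

BFS fail/out derivation:
  n1('e'): parent n0 fail=0; on 'e' 0 → fail=0;  out ∅∪∅=∅
  n5('c'): parent n0 fail=0; on 'c' 0 → fail=0;  out ∅∪∅=∅
  n8('d'): parent n0 fail=0; on 'd' 0 → fail=0;  out ∅∪∅=∅
  n14('b'): parent n0 fail=0; on 'b' 0 → fail=0;  out {4}∪∅={4}
  n2('eb'): parent n1 fail=0; on 'b' 0 → fail=14;  out ∅∪{4}={4}
  n6('ce'): parent n5 fail=0; on 'e' 0 → fail=1;  out {1}∪∅={1}
  n7('cc'): parent n5 fail=0; on 'c' 0 → fail=5;  out {2}∪∅={2}
  n9('dc'): parent n8 fail=0; on 'c' 0 → fail=5;  out ∅∪∅=∅
  n15('bd'): parent n14 fail=0; on 'd' 0 → fail=8;  out ∅∪∅=∅
  n3('ebd'): parent n2 fail=14; on 'd' 14 → fail=15;  out ∅∪∅=∅
  n10('dce'): parent n9 fail=5; on 'e' 5 → fail=6;  out ∅∪{1}={1}
  n16('bdc'): parent n15 fail=8; on 'c' 8 → fail=9;  out {5}∪∅={5}
  n4('ebdc'): parent n3 fail=15; on 'c' 15 → fail=16;  out {0}∪{5}={0,5}
  n11('dcea'): parent n10 fail=6; on 'a' 6→1→0 → fail=0;  out ∅∪∅=∅
  n12('dceab'): parent n11 fail=0; on 'b' 0 → fail=14;  out ∅∪{4}={4}
  n13('dceabd'): parent n12 fail=14; on 'd' 14 → fail=15;  out {3}∪∅={3}

Scan:
i=0 'c': node 0→5
i=1 'c': node 5→7  emit P2@[0:1]
i=2 'd': node 7→8 ·f
i=3 'c': node 8→9
i=4 'e': node 9→10  emit P1@[3:4]
i=5 'a': node 10→11
i=6 'b': node 11→12  emit P4@[6:6]
i=7 'd': node 12→13  emit P3@[2:7]
i=8 'b': node 13→14 ·f  emit P4@[8:8]
i=9 'c': node 14→5 ·f
i=10 'c': node 5→7  emit P2@[9:10]
i=11 'c': node 7→7 ·f  emit P2@[10:11]
i=12 'd': node 7→8 ·f
i=13 'c': node 8→9
i=14 'e': node 9→10  emit P1@[13:14]
i=15 'a': node 10→11
i=16 'b': node 11→12  emit P4@[16:16]
i=17 'd': node 12→13  emit P3@[12:17]
i=18 'b': node 13→14 ·f  emit P4@[18:18]
i=19 'b': node 14→14 ·f  emit P4@[19:19]
i=20 'd': node 14→15
i=21 'c': node 15→16  emit P5@[19:21]
i=22 'e': node 16→10 ·f  emit P1@[21:22]
i=23 'a': node 10→11
i=24 'b': node 11→12  emit P4@[24:24]
i=25 'd': node 12→13  emit P3@[20:25]
i=26 'd': node 13→8 ·f
i=27 'd': node 8→8 ·f
i=28 'b': node 8→14 ·f  emit P4@[28:28]
i=29 'd': node 14→15
i=30 'c': node 15→16  emit P5@[28:30]
i=31 'c': node 16→7 ·f  emit P2@[30:31]
i=32 'e': node 7→6 ·f  emit P1@[31:32]
i=33 'b': node 6→2 ·f  emit P4@[33:33]
i=34 'e': node 2→1 ·f
i=35 'd': node 1→8 ·f
i=36 'c': node 8→9
i=37 'b': node 9→14 ·f  emit P4@[37:37]
i=38 'd': node 14→15
i=39 'd': node 15→8 ·f
i=40 'e': node 8→1 ·f
i=41 'b': node 1→2  emit P4@[41:41]
i=42 'd': node 2→3
i=43 'c': node 3→4  emit P0@[40:43],P5@[41:43]
i=44 'a': node 4→0 ·f
i=45 'c': node 0→5
i=46 'e': node 5→6  emit P1@[45:46]
i=47 'b': node 6→2 ·f  emit P4@[47:47]
i=48 'd': node 2→3
i=49 'c': node 3→4  emit P0@[46:49],P5@[47:49]
i=50 'd': node 4→8 ·f
i=51 'c': node 8→9
i=52 'e': node 9→10  emit P1@[51:52]
i=53 'a': node 10→11
i=54 'b': node 11→12  emit P4@[54:54]
i=55 'd': node 12→13  emit P3@[50:55]
i=56 'b': node 13→14 ·f  emit P4@[56:56]
i=57 'e': node 14→1 ·f

Result: [[1,2],[4,1],[6,4],[7,3],[8,4],[10,2],[11,2],[14,1],[16,4],[17,3],[18,4],[19,4],[21,5],[22,1],[24,4],[25,3],[28,4],[30,5],[31,2],[32,1],[33,4],[37,4],[41,4],[43,0],[43,5],[46,1],[47,4],[49,0],[49,5],[52,1],[54,4],[55,3],[56,4]]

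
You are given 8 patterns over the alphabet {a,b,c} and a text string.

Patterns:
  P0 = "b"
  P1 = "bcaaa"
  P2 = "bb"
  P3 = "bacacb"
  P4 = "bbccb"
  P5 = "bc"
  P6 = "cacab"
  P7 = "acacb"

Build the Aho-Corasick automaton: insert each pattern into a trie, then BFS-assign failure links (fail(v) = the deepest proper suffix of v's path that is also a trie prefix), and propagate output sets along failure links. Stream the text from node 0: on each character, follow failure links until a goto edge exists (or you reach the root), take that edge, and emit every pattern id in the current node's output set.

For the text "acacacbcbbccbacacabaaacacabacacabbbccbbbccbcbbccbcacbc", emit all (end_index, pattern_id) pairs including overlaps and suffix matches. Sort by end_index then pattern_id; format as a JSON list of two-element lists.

Build:
Trie nodes:
  n0 'ε': a→20 b→1 c→15
  n1 'b': a→7 b→6 c→2  [P0 ends]
  n2 'bc': a→3  [P5 ends]
  n3 'bca': a→4
  n4 'bcaa': a→5
  n5 'bcaaa': ·  [P1 ends]
  n6 'bb': c→12  [P2 ends]
  n7 'ba': c→8
  n8 'bac': a→9
  n9 'baca': c→10
  n10 'bacac': b→11
  n11 'bacacb': ·  [P3 ends]
  n12 'bbc': c→13
  n13 'bbcc': b→14
  n14 'bbccb': ·  [P4 ends]
  n15 'c': a→16
  n16 'ca': c→17
  n17 'cac': a→18
  n18 'caca': b→19
  n19 'cacab': ·  [P6 ends]
  n20 'a': c→21
  n21 'ac': a→22
  n22 'aca': c→23
  n23 'acac': b→24
  n24 'acacb': ·  [P7 ends]

BFS fail/out derivation:
  n1('b'): parent n0 fail=0; on 'b' 0 → fail=0;  out {0}∪∅={0}
  n15('c'): parent n0 fail=0; on 'c' 0 → fail=0;  out ∅∪∅=∅
  n20('a'): parent n0 fail=0; on 'a' 0 → fail=0;  out ∅∪∅=∅
  n2('bc'): parent n1 fail=0; on 'c' 0 → fail=15;  out {5}∪∅={5}
  n6('bb'): parent n1 fail=0; on 'b' 0 → fail=1;  out {2}∪{0}={0,2}
  n7('ba'): parent n1 fail=0; on 'a' 0 → fail=20;  out ∅∪∅=∅
  n16('ca'): parent n15 fail=0; on 'a' 0 → fail=20;  out ∅∪∅=∅
  n21('ac'): parent n20 fail=0; on 'c' 0 → fail=15;  out ∅∪∅=∅
  n3('bca'): parent n2 fail=15; on 'a' 15 → fail=16;  out ∅∪∅=∅
  n8('bac'): parent n7 fail=20; on 'c' 20 → fail=21;  out ∅∪∅=∅
  n12('bbc'): parent n6 fail=1; on 'c' 1 → fail=2;  out ∅∪{5}={5}
  n17('cac'): parent n16 fail=20; on 'c' 20 → fail=21;  out ∅∪∅=∅
  n22('aca'): parent n21 fail=15; on 'a' 15 → fail=16;  out ∅∪∅=∅
  n4('bcaa'): parent n3 fail=16; on 'a' 16→20→0 → fail=20;  out ∅∪∅=∅
  n9('baca'): parent n8 fail=21; on 'a' 21 → fail=22;  out ∅∪∅=∅
  n13('bbcc'): parent n12 fail=2; on 'c' 2→15→0 → fail=15;  out ∅∪∅=∅
  n18('caca'): parent n17 fail=21; on 'a' 21 → fail=22;  out ∅∪∅=∅
  n23('acac'): parent n22 fail=16; on 'c' 16 → fail=17;  out ∅∪∅=∅
  n5('bcaaa'): parent n4 fail=20; on 'a' 20→0 → fail=20;  out {1}∪∅={1}
  n10('bacac'): parent n9 fail=22; on 'c' 22 → fail=23;  out ∅∪∅=∅
  n14('bbccb'): parent n13 fail=15; on 'b' 15→0 → fail=1;  out {4}∪{0}={0,4}
  n19('cacab'): parent n18 fail=22; on 'b' 22→16→20→0 → fail=1;  out {6}∪{0}={0,6}
  n24('acacb'): parent n23 fail=17; on 'b' 17→21→15→0 → fail=1;  out {7}∪{0}={0,7}
  n11('bacacb'): parent n10 fail=23; on 'b' 23 → fail=24;  out {3}∪{0,7}={0,3,7}

Text stream:
[0] read 'a'  n0⇒n20
[1] read 'c'  n20⇒n21
[2] read 'a'  n21⇒n22
[3] read 'c'  n22⇒n23
[4] read 'a'  n23⇒n18 (fail-walked)
[5] read 'c'  n18⇒n23 (fail-walked)
[6] read 'b'  n23⇒n24  emit P0@[6:6],P7@[2:6]
[7] read 'c'  n24⇒n2 (fail-walked)  emit P5@[6:7]
[8] read 'b'  n2⇒n1 (fail-walked)  emit P0@[8:8]
[9] read 'b'  n1⇒n6  emit P0@[9:9],P2@[8:9]
[10] read 'c'  n6⇒n12  emit P5@[9:10]
[11] read 'c'  n12⇒n13
[12] read 'b'  n13⇒n14  emit P0@[12:12],P4@[8:12]
[13] read 'a'  n14⇒n7 (fail-walked)
[14] read 'c'  n7⇒n8
[15] read 'a'  n8⇒n9
[16] read 'c'  n9⇒n10
[17] read 'a'  n10⇒n18 (fail-walked)
[18] read 'b'  n18⇒n19  emit P0@[18:18],P6@[14:18]
[19] read 'a'  n19⇒n7 (fail-walked)
[20] read 'a'  n7⇒n20 (fail-walked)
[21] read 'a'  n20⇒n20 (fail-walked)
[22] read 'c'  n20⇒n21
[23] read 'a'  n21⇒n22
[24] read 'c'  n22⇒n23
[25] read 'a'  n23⇒n18 (fail-walked)
[26] read 'b'  n18⇒n19  emit P0@[26:26],P6@[22:26]
[27] read 'a'  n19⇒n7 (fail-walked)
[28] read 'c'  n7⇒n8
[29] read 'a'  n8⇒n9
[30] read 'c'  n9⇒n10
[31] read 'a'  n10⇒n18 (fail-walked)
[32] read 'b'  n18⇒n19  emit P0@[32:32],P6@[28:32]
[33] read 'b'  n19⇒n6 (fail-walked)  emit P0@[33:33],P2@[32:33]
[34] read 'b'  n6⇒n6 (fail-walked)  emit P0@[34:34],P2@[33:34]
[35] read 'c'  n6⇒n12  emit P5@[34:35]
[36] read 'c'  n12⇒n13
[37] read 'b'  n13⇒n14  emit P0@[37:37],P4@[33:37]
[38] read 'b'  n14⇒n6 (fail-walked)  emit P0@[38:38],P2@[37:38]
[39] read 'b'  n6⇒n6 (fail-walked)  emit P0@[39:39],P2@[38:39]
[40] read 'c'  n6⇒n12  emit P5@[39:40]
[41] read 'c'  n12⇒n13
[42] read 'b'  n13⇒n14  emit P0@[42:42],P4@[38:42]
[43] read 'c'  n14⇒n2 (fail-walked)  emit P5@[42:43]
[44] read 'b'  n2⇒n1 (fail-walked)  emit P0@[44:44]
[45] read 'b'  n1⇒n6  emit P0@[45:45],P2@[44:45]
[46] read 'c'  n6⇒n12  emit P5@[45:46]
[47] read 'c'  n12⇒n13
[48] read 'b'  n13⇒n14  emit P0@[48:48],P4@[44:48]
[49] read 'c'  n14⇒n2 (fail-walked)  emit P5@[48:49]
[50] read 'a'  n2⇒n3
[51] read 'c'  n3⇒n17 (fail-walked)
[52] read 'b'  n17⇒n1 (fail-walked)  emit P0@[52:52]
[53] read 'c'  n1⇒n2  emit P5@[52:53]

Matches: [[6,0],[6,7],[7,5],[8,0],[9,0],[9,2],[10,5],[12,0],[12,4],[18,0],[18,6],[26,0],[26,6],[32,0],[32,6],[33,0],[33,2],[34,0],[34,2],[35,5],[37,0],[37,4],[38,0],[38,2],[39,0],[39,2],[40,5],[42,0],[42,4],[43,5],[44,0],[45,0],[45,2],[46,5],[48,0],[48,4],[49,5],[52,0],[53,5]]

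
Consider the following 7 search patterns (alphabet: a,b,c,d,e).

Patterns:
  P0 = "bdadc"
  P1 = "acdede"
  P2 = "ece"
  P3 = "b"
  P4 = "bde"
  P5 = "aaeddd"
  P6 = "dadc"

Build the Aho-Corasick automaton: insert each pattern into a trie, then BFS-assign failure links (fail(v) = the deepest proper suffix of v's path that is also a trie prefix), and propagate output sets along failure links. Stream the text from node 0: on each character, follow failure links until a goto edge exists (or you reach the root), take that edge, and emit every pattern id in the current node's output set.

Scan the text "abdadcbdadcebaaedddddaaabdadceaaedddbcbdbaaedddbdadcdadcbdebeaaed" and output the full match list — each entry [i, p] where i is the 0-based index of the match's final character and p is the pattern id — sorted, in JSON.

Build automaton:
Trie nodes:
  n0 'ε': a→6 b→1 d→21 e→12
  n1 'b': d→2  [P3 ends]
  n2 'bd': a→3 e→15
  n3 'bda': d→4
  n4 'bdad': c→5
  n5 'bdadc': ·  [P0 ends]
  n6 'a': a→16 c→7
  n7 'ac': d→8
  n8 'acd': e→9
  n9 'acde': d→10
  n10 'acded': e→11
  n11 'acdede': ·  [P1 ends]
  n12 'e': c→13
  n13 'ec': e→14
  n14 'ece': ·  [P2 ends]
  n15 'bde': ·  [P4 ends]
  n16 'aa': e→17
  n17 'aae': d→18
  n18 'aaed': d→19
  n19 'aaedd': d→20
  n20 'aaeddd': ·  [P5 ends]
  n21 'd': a→22
  n22 'da': d→23
  n23 'dad': c→24
  n24 'dadc': ·  [P6 ends]

Failure links (BFS by depth):
  n1('b'): parent n0 fail=0; on 'b' 0 → fail=0;  out {3}∪∅={3}
  n6('a'): parent n0 fail=0; on 'a' 0 → fail=0;  out ∅∪∅=∅
  n12('e'): parent n0 fail=0; on 'e' 0 → fail=0;  out ∅∪∅=∅
  n21('d'): parent n0 fail=0; on 'd' 0 → fail=0;  out ∅∪∅=∅
  n2('bd'): parent n1 fail=0; on 'd' 0 → fail=21;  out ∅∪∅=∅
  n7('ac'): parent n6 fail=0; on 'c' 0 → fail=0;  out ∅∪∅=∅
  n13('ec'): parent n12 fail=0; on 'c' 0 → fail=0;  out ∅∪∅=∅
  n16('aa'): parent n6 fail=0; on 'a' 0 → fail=6;  out ∅∪∅=∅
  n22('da'): parent n21 fail=0; on 'a' 0 → fail=6;  out ∅∪∅=∅
  n3('bda'): parent n2 fail=21; on 'a' 21 → fail=22;  out ∅∪∅=∅
  n8('acd'): parent n7 fail=0; on 'd' 0 → fail=21;  out ∅∪∅=∅
  n14('ece'): parent n13 fail=0; on 'e' 0 → fail=12;  out {2}∪∅={2}
  n15('bde'): parent n2 fail=21; on 'e' 21→0 → fail=12;  out {4}∪∅={4}
  n17('aae'): parent n16 fail=6; on 'e' 6→0 → fail=12;  out ∅∪∅=∅
  n23('dad'): parent n22 fail=6; on 'd' 6→0 → fail=21;  out ∅∪∅=∅
  n4('bdad'): parent n3 fail=22; on 'd' 22 → fail=23;  out ∅∪∅=∅
  n9('acde'): parent n8 fail=21; on 'e' 21→0 → fail=12;  out ∅∪∅=∅
  n18('aaed'): parent n17 fail=12; on 'd' 12→0 → fail=21;  out ∅∪∅=∅
  n24('dadc'): parent n23 fail=21; on 'c' 21→0 → fail=0;  out {6}∪∅={6}
  n5('bdadc'): parent n4 fail=23; on 'c' 23 → fail=24;  out {0}∪{6}={0,6}
  n10('acded'): parent n9 fail=12; on 'd' 12→0 → fail=21;  out ∅∪∅=∅
  n19('aaedd'): parent n18 fail=21; on 'd' 21→0 → fail=21;  out ∅∪∅=∅
  n11('acdede'): parent n10 fail=21; on 'e' 21→0 → fail=12;  out {1}∪∅={1}
  n20('aaeddd'): parent n19 fail=21; on 'd' 21→0 → fail=21;  out {5}∪∅={5}

Text stream:
[0] read 'a'  n0⇒n6
[1] read 'b'  n6⇒n1 (via fail)  → match P3@[1:1]
[2] read 'd'  n1⇒n2
[3] read 'a'  n2⇒n3
[4] read 'd'  n3⇒n4
[5] read 'c'  n4⇒n5  → match P0@[1:5],P6@[2:5]
[6] read 'b'  n5⇒n1 (via fail)  → match P3@[6:6]
[7] read 'd'  n1⇒n2
[8] read 'a'  n2⇒n3
[9] read 'd'  n3⇒n4
[10] read 'c'  n4⇒n5  → match P0@[6:10],P6@[7:10]
[11] read 'e'  n5⇒n12 (via fail)
[12] read 'b'  n12⇒n1 (via fail)  → match P3@[12:12]
[13] read 'a'  n1⇒n6 (via fail)
[14] read 'a'  n6⇒n16
[15] read 'e'  n16⇒n17
[16] read 'd'  n17⇒n18
[17] read 'd'  n18⇒n19
[18] read 'd'  n19⇒n20  → match P5@[13:18]
[19] read 'd'  n20⇒n21 (via fail)
[20] read 'd'  n21⇒n21 (via fail)
[21] read 'a'  n21⇒n22
[22] read 'a'  n22⇒n16 (via fail)
[23] read 'a'  n16⇒n16 (via fail)
[24] read 'b'  n16⇒n1 (via fail)  → match P3@[24:24]
[25] read 'd'  n1⇒n2
[26] read 'a'  n2⇒n3
[27] read 'd'  n3⇒n4
[28] read 'c'  n4⇒n5  → match P0@[24:28],P6@[25:28]
[29] read 'e'  n5⇒n12 (via fail)
[30] read 'a'  n12⇒n6 (via fail)
[31] read 'a'  n6⇒n16
[32] read 'e'  n16⇒n17
[33] read 'd'  n17⇒n18
[34] read 'd'  n18⇒n19
[35] read 'd'  n19⇒n20  → match P5@[30:35]
[36] read 'b'  n20⇒n1 (via fail)  → match P3@[36:36]
[37] read 'c'  n1⇒n0 (via fail)
[38] read 'b'  n0⇒n1  → match P3@[38:38]
[39] read 'd'  n1⇒n2
[40] read 'b'  n2⇒n1 (via fail)  → match P3@[40:40]
[41] read 'a'  n1⇒n6 (via fail)
[42] read 'a'  n6⇒n16
[43] read 'e'  n16⇒n17
[44] read 'd'  n17⇒n18
[45] read 'd'  n18⇒n19
[46] read 'd'  n19⇒n20  → match P5@[41:46]
[47] read 'b'  n20⇒n1 (via fail)  → match P3@[47:47]
[48] read 'd'  n1⇒n2
[49] read 'a'  n2⇒n3
[50] read 'd'  n3⇒n4
[51] read 'c'  n4⇒n5  → match P0@[47:51],P6@[48:51]
[52] read 'd'  n5⇒n21 (via fail)
[53] read 'a'  n21⇒n22
[54] read 'd'  n22⇒n23
[55] read 'c'  n23⇒n24  → match P6@[52:55]
[56] read 'b'  n24⇒n1 (via fail)  → match P3@[56:56]
[57] read 'd'  n1⇒n2
[58] read 'e'  n2⇒n15  → match P4@[56:58]
[59] read 'b'  n15⇒n1 (via fail)  → match P3@[59:59]
[60] read 'e'  n1⇒n12 (via fail)
[61] read 'a'  n12⇒n6 (via fail)
[62] read 'a'  n6⇒n16
[63] read 'e'  n16⇒n17
[64] read 'd'  n17⇒n18

Matches: [[1,3],[5,0],[5,6],[6,3],[10,0],[10,6],[12,3],[18,5],[24,3],[28,0],[28,6],[35,5],[36,3],[38,3],[40,3],[46,5],[47,3],[51,0],[51,6],[55,6],[56,3],[58,4],[59,3]]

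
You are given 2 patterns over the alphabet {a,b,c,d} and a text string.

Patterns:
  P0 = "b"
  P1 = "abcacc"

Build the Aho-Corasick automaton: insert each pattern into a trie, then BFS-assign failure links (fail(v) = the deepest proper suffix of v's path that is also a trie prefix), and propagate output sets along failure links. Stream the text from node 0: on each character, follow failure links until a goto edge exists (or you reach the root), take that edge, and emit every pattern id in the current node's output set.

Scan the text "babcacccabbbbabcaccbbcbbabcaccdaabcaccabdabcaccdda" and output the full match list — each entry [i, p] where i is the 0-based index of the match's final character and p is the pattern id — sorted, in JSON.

Build:
Trie nodes:
  n0 'ε': a→2 b→1
  n1 'b': ·  ←P0
  n2 'a': b→3
  n3 'ab': c→4
  n4 'abc': a→5
  n5 'abca': c→6
  n6 'abcac': c→7
  n7 'abcacc': ·  ←P1

Failure links (BFS by depth):
  fail(1) 'b': from fail(0)=0 chase 'b': 0 ⇒ 0;  out={0}∪out(0)={0}
  fail(2) 'a': from fail(0)=0 chase 'a': 0 ⇒ 0;  out=∅∪out(0)=∅
  fail(3) 'ab': from fail(2)=0 chase 'b': 0 ⇒ 1;  out=∅∪out(1)={0}
  fail(4) 'abc': from fail(3)=1 chase 'c': 1→0 ⇒ 0;  out=∅∪out(0)=∅
  fail(5) 'abca': from fail(4)=0 chase 'a': 0 ⇒ 2;  out=∅∪out(2)=∅
  fail(6) 'abcac': from fail(5)=2 chase 'c': 2→0 ⇒ 0;  out=∅∪out(0)=∅
  fail(7) 'abcacc': from fail(6)=0 chase 'c': 0 ⇒ 0;  out={1}∪out(0)={1}

Run:
pos 0 'b': at 1  emit P0@[0:0]
pos 1 'a': at 2 ·f
pos 2 'b': at 3  emit P0@[2:2]
pos 3 'c': at 4
pos 4 'a': at 5
pos 5 'c': at 6
pos 6 'c': at 7  emit P1@[1:6]
pos 7 'c': at 0 ·f
pos 8 'a': at 2
pos 9 'b': at 3  emit P0@[9:9]
pos 10 'b': at 1 ·f  emit P0@[10:10]
pos 11 'b': at 1 ·f  emit P0@[11:11]
pos 12 'b': at 1 ·f  emit P0@[12:12]
pos 13 'a': at 2 ·f
pos 14 'b': at 3  emit P0@[14:14]
pos 15 'c': at 4
pos 16 'a': at 5
pos 17 'c': at 6
pos 18 'c': at 7  emit P1@[13:18]
pos 19 'b': at 1 ·f  emit P0@[19:19]
pos 20 'b': at 1 ·f  emit P0@[20:20]
pos 21 'c': at 0 ·f
pos 22 'b': at 1  emit P0@[22:22]
pos 23 'b': at 1 ·f  emit P0@[23:23]
pos 24 'a': at 2 ·f
pos 25 'b': at 3  emit P0@[25:25]
pos 26 'c': at 4
pos 27 'a': at 5
pos 28 'c': at 6
pos 29 'c': at 7  emit P1@[24:29]
pos 30 'd': at 0 ·f
pos 31 'a': at 2
pos 32 'a': at 2 ·f
pos 33 'b': at 3  emit P0@[33:33]
pos 34 'c': at 4
pos 35 'a': at 5
pos 36 'c': at 6
pos 37 'c': at 7  emit P1@[32:37]
pos 38 'a': at 2 ·f
pos 39 'b': at 3  emit P0@[39:39]
pos 40 'd': at 0 ·f
pos 41 'a': at 2
pos 42 'b': at 3  emit P0@[42:42]
pos 43 'c': at 4
pos 44 'a': at 5
pos 45 'c': at 6
pos 46 'c': at 7  emit P1@[41:46]
pos 47 'd': at 0 ·f
pos 48 'd': at 0
pos 49 'a': at 2

All matches (sorted): [[0,0],[2,0],[6,1],[9,0],[10,0],[11,0],[12,0],[14,0],[18,1],[19,0],[20,0],[22,0],[23,0],[25,0],[29,1],[33,0],[37,1],[39,0],[42,0],[46,1]]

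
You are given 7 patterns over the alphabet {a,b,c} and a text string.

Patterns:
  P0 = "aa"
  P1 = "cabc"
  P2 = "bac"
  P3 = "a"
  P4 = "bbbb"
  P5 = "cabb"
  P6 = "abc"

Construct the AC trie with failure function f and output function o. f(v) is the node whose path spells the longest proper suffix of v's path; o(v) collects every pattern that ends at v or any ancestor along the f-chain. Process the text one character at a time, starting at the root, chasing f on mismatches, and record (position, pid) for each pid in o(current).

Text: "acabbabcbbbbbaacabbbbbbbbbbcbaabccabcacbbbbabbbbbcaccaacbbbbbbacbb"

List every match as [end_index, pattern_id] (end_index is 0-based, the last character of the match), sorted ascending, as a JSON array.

Construct AC machine:
Trie nodes:
  n0 'ε': a→1 b→7 c→3
  n1 'a': a→2 b→14  [P3 ends]
  n2 'aa': ·  [P0 ends]
  n3 'c': a→4
  n4 'ca': b→5
  n5 'cab': b→13 c→6
  n6 'cabc': ·  [P1 ends]
  n7 'b': a→8 b→10
  n8 'ba': c→9
  n9 'bac': ·  [P2 ends]
  n10 'bb': b→11
  n11 'bbb': b→12
  n12 'bbbb': ·  [P4 ends]
  n13 'cabb': ·  [P5 ends]
  n14 'ab': c→15
  n15 'abc': ·  [P6 ends]

Failure links (BFS by depth):
  fail(1) 'a': from fail(0)=0 chase 'a': 0 ⇒ 0;  out={3}∪out(0)={3}
  fail(3) 'c': from fail(0)=0 chase 'c': 0 ⇒ 0;  out=∅∪out(0)=∅
  fail(7) 'b': from fail(0)=0 chase 'b': 0 ⇒ 0;  out=∅∪out(0)=∅
  fail(2) 'aa': from fail(1)=0 chase 'a': 0 ⇒ 1;  out={0}∪out(1)={0,3}
  fail(4) 'ca': from fail(3)=0 chase 'a': 0 ⇒ 1;  out=∅∪out(1)={3}
  fail(8) 'ba': from fail(7)=0 chase 'a': 0 ⇒ 1;  out=∅∪out(1)={3}
  fail(10) 'bb': from fail(7)=0 chase 'b': 0 ⇒ 7;  out=∅∪out(7)=∅
  fail(14) 'ab': from fail(1)=0 chase 'b': 0 ⇒ 7;  out=∅∪out(7)=∅
  fail(5) 'cab': from fail(4)=1 chase 'b': 1 ⇒ 14;  out=∅∪out(14)=∅
  fail(9) 'bac': from fail(8)=1 chase 'c': 1→0 ⇒ 3;  out={2}∪out(3)={2}
  fail(11) 'bbb': from fail(10)=7 chase 'b': 7 ⇒ 10;  out=∅∪out(10)=∅
  fail(15) 'abc': from fail(14)=7 chase 'c': 7→0 ⇒ 3;  out={6}∪out(3)={6}
  fail(6) 'cabc': from fail(5)=14 chase 'c': 14 ⇒ 15;  out={1}∪out(15)={1,6}
  fail(12) 'bbbb': from fail(11)=10 chase 'b': 10 ⇒ 11;  out={4}∪out(11)={4}
  fail(13) 'cabb': from fail(5)=14 chase 'b': 14→7 ⇒ 10;  out={5}∪out(10)={5}

Text stream:
pos 0 'a': at 1  ** P3@[0:0]
pos 1 'c': at 3 ·f
pos 2 'a': at 4  ** P3@[2:2]
pos 3 'b': at 5
pos 4 'b': at 13  ** P5@[1:4]
pos 5 'a': at 8 ·f  ** P3@[5:5]
pos 6 'b': at 14 ·f
pos 7 'c': at 15  ** P6@[5:7]
pos 8 'b': at 7 ·f
pos 9 'b': at 10
pos 10 'b': at 11
pos 11 'b': at 12  ** P4@[8:11]
pos 12 'b': at 12 ·f  ** P4@[9:12]
pos 13 'a': at 8 ·f  ** P3@[13:13]
pos 14 'a': at 2 ·f  ** P0@[13:14],P3@[14:14]
pos 15 'c': at 3 ·f
pos 16 'a': at 4  ** P3@[16:16]
pos 17 'b': at 5
pos 18 'b': at 13  ** P5@[15:18]
pos 19 'b': at 11 ·f
pos 20 'b': at 12  ** P4@[17:20]
pos 21 'b': at 12 ·f  ** P4@[18:21]
pos 22 'b': at 12 ·f  ** P4@[19:22]
pos 23 'b': at 12 ·f  ** P4@[20:23]
pos 24 'b': at 12 ·f  ** P4@[21:24]
pos 25 'b': at 12 ·f  ** P4@[22:25]
pos 26 'b': at 12 ·f  ** P4@[23:26]
pos 27 'c': at 3 ·f
pos 28 'b': at 7 ·f
pos 29 'a': at 8  ** P3@[29:29]
pos 30 'a': at 2 ·f  ** P0@[29:30],P3@[30:30]
pos 31 'b': at 14 ·f
pos 32 'c': at 15  ** P6@[30:32]
pos 33 'c': at 3 ·f
pos 34 'a': at 4  ** P3@[34:34]
pos 35 'b': at 5
pos 36 'c': at 6  ** P1@[33:36],P6@[34:36]
pos 37 'a': at 4 ·f  ** P3@[37:37]
pos 38 'c': at 3 ·f
pos 39 'b': at 7 ·f
pos 40 'b': at 10
pos 41 'b': at 11
pos 42 'b': at 12  ** P4@[39:42]
pos 43 'a': at 8 ·f  ** P3@[43:43]
pos 44 'b': at 14 ·f
pos 45 'b': at 10 ·f
pos 46 'b': at 11
pos 47 'b': at 12  ** P4@[44:47]
pos 48 'b': at 12 ·f  ** P4@[45:48]
pos 49 'c': at 3 ·f
pos 50 'a': at 4  ** P3@[50:50]
pos 51 'c': at 3 ·f
pos 52 'c': at 3 ·f
pos 53 'a': at 4  ** P3@[53:53]
pos 54 'a': at 2 ·f  ** P0@[53:54],P3@[54:54]
pos 55 'c': at 3 ·f
pos 56 'b': at 7 ·f
pos 57 'b': at 10
pos 58 'b': at 11
pos 59 'b': at 12  ** P4@[56:59]
pos 60 'b': at 12 ·f  ** P4@[57:60]
pos 61 'b': at 12 ·f  ** P4@[58:61]
pos 62 'a': at 8 ·f  ** P3@[62:62]
pos 63 'c': at 9  ** P2@[61:63]
pos 64 'b': at 7 ·f
pos 65 'b': at 10

All matches (sorted): [[0,3],[2,3],[4,5],[5,3],[7,6],[11,4],[12,4],[13,3],[14,0],[14,3],[16,3],[18,5],[20,4],[21,4],[22,4],[23,4],[24,4],[25,4],[26,4],[29,3],[30,0],[30,3],[32,6],[34,3],[36,1],[36,6],[37,3],[42,4],[43,3],[47,4],[48,4],[50,3],[53,3],[54,0],[54,3],[59,4],[60,4],[61,4],[62,3],[63,2]]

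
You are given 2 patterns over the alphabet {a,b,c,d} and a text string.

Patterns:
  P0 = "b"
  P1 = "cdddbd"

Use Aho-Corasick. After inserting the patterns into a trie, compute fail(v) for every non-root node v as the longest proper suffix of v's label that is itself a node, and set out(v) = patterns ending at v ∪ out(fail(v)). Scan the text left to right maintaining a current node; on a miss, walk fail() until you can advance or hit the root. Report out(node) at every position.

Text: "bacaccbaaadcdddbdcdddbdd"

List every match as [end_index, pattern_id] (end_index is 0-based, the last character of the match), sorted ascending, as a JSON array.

Build:
Trie nodes:
  0='ε' goto b→1 c→2
  1='b' goto ·  [P0 ends]
  2='c' goto d→3
  3='cd' goto d→4
  4='cdd' goto d→5
  5='cddd' goto b→6
  6='cdddb' goto d→7
  7='cdddbd' goto ·  [P1 ends]

Failure links (BFS by depth):
  n1('b'): parent n0 fail=0; on 'b' 0 → fail=0;  out {0}∪∅={0}
  n2('c'): parent n0 fail=0; on 'c' 0 → fail=0;  out ∅∪∅=∅
  n3('cd'): parent n2 fail=0; on 'd' 0 → fail=0;  out ∅∪∅=∅
  n4('cdd'): parent n3 fail=0; on 'd' 0 → fail=0;  out ∅∪∅=∅
  n5('cddd'): parent n4 fail=0; on 'd' 0 → fail=0;  out ∅∪∅=∅
  n6('cdddb'): parent n5 fail=0; on 'b' 0 → fail=1;  out ∅∪{0}={0}
  n7('cdddbd'): parent n6 fail=1; on 'd' 1→0 → fail=0;  out {1}∪∅={1}

Scan:
i=0 'b': node 0→1  ** P0@[0:0]
i=1 'a': node 1→0 (via fail)
i=2 'c': node 0→2
i=3 'a': node 2→0 (via fail)
i=4 'c': node 0→2
i=5 'c': node 2→2 (via fail)
i=6 'b': node 2→1 (via fail)  ** P0@[6:6]
i=7 'a': node 1→0 (via fail)
i=8 'a': node 0→0
i=9 'a': node 0→0
i=10 'd': node 0→0
i=11 'c': node 0→2
i=12 'd': node 2→3
i=13 'd': node 3→4
i=14 'd': node 4→5
i=15 'b': node 5→6  ** P0@[15:15]
i=16 'd': node 6→7  ** P1@[11:16]
i=17 'c': node 7→2 (via fail)
i=18 'd': node 2→3
i=19 'd': node 3→4
i=20 'd': node 4→5
i=21 'b': node 5→6  ** P0@[21:21]
i=22 'd': node 6→7  ** P1@[17:22]
i=23 'd': node 7→0 (via fail)

Matches: [[0,0],[6,0],[15,0],[16,1],[21,0],[22,1]]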